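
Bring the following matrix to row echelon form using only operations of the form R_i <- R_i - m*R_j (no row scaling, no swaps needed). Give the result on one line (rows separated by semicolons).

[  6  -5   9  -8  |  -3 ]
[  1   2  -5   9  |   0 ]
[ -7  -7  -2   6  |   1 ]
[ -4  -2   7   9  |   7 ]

Forward elimination:
R2 <- R2 - (1/6)*R1:  [     0   17/6  -13/2   31/3    1/2 ]
R3 <- R3 - (-7/6)*R1:  [     0  -77/6   17/2  -10/3   -5/2 ]
R4 <- R4 - (-2/3)*R1:  [     0  -16/3     13   11/3      5 ]
R3 <- R3 - (-77/17)*R2:  [       0        0  -356/17   739/17    -4/17 ]
R4 <- R4 - (-32/17)*R2:  [      0       0   13/17  393/17  101/17 ]
R4 <- R4 - (-13/356)*R3:  [        0         0         0  8795/356    528/89 ]
Row echelon form:
[ 6    -5        9        -8  |      -3 ]
[ 0  17/6    -13/2      31/3  |     1/2 ]
[ 0     0  -356/17    739/17  |   -4/17 ]
[ 0     0        0  8795/356  |  528/89 ]

REF = [6 -5 9 -8 -3; 0 17/6 -13/2 31/3 1/2; 0 0 -356/17 739/17 -4/17; 0 0 0 8795/356 528/89]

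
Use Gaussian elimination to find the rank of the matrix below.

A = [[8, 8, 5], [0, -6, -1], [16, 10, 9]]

Row reduction:
R3 <- R3 - (2)*R1:  [  0  -6  -1 ]
R3 <- R3 - (1)*R2:  [ 0  0  0 ]
Row echelon form:
[ 8   8   5 ]
[ 0  -6  -1 ]
[ 0   0   0 ]
Nonzero rows / pivot columns: 2

rank(A) = 2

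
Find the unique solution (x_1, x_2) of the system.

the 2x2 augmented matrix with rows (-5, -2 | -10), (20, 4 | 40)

Forward elimination on [A|b]:
R2 <- R2 - (-4)*R1:  [  0  -4   0 ]
Row echelon form:
[ -5  -2  |  -10 ]
[  0  -4  |    0 ]
Back-substitution:
x_2 = (0) / -4 = 0
x_1 = (-10 - (-2)*(0)) / -5 = 2

(2, 0)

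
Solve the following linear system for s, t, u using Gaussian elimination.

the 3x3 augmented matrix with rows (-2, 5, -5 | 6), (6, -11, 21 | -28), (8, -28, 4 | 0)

(-3, -1, -1)

Forward elimination on [A|b]:
R2 <- R2 - (-3)*R1:  [   0    4    6  -10 ]
R3 <- R3 - (-4)*R1:  [   0   -8  -16   24 ]
R3 <- R3 - (-2)*R2:  [  0   0  -4   4 ]
Row echelon form:
[ -2  5  -5  |    6 ]
[  0  4   6  |  -10 ]
[  0  0  -4  |    4 ]
Back-substitution:
u = (4) / -4 = -1
t = (-10 - (6)*(-1)) / 4 = -1
s = (6 - (5)*(-1) - (-5)*(-1)) / -2 = -3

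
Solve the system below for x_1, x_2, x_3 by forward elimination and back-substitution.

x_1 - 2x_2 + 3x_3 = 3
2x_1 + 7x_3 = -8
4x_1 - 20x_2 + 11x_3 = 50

(3, -3, -2)

Forward elimination on [A|b]:
R2 <- R2 - (2)*R1:  [   0    4    1  -14 ]
R3 <- R3 - (4)*R1:  [   0  -12   -1   38 ]
R3 <- R3 - (-3)*R2:  [  0   0   2  -4 ]
Row echelon form:
[ 1  -2  3  |    3 ]
[ 0   4  1  |  -14 ]
[ 0   0  2  |   -4 ]
Back-substitution:
x_3 = (-4) / 2 = -2
x_2 = (-14 - (1)*(-2)) / 4 = -3
x_1 = (3 - (-2)*(-3) - (3)*(-2)) / 1 = 3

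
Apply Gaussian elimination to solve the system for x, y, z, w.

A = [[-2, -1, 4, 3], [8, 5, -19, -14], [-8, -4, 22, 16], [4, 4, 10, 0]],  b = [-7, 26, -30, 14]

(4, -3, 1, -2)

Forward elimination on [A|b]:
R2 <- R2 - (-4)*R1:  [  0   1  -3  -2  -2 ]
R3 <- R3 - (4)*R1:  [  0   0   6   4  -2 ]
R4 <- R4 - (-2)*R1:  [  0   2  18   6   0 ]
R4 <- R4 - (2)*R2:  [  0   0  24  10   4 ]
R4 <- R4 - (4)*R3:  [  0   0   0  -6  12 ]
Row echelon form:
[ -2  -1   4   3  |  -7 ]
[  0   1  -3  -2  |  -2 ]
[  0   0   6   4  |  -2 ]
[  0   0   0  -6  |  12 ]
Back-substitution:
w = (12) / -6 = -2
z = (-2 - (4)*(-2)) / 6 = 1
y = (-2 - (-3)*(1) - (-2)*(-2)) / 1 = -3
x = (-7 - (-1)*(-3) - (4)*(1) - (3)*(-2)) / -2 = 4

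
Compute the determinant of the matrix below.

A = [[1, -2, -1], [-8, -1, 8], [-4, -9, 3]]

det(A) = 17

Forward elimination:
R2 <- R2 - (-8)*R1:  [   0  -17    0 ]
R3 <- R3 - (-4)*R1:  [   0  -17   -1 ]
R3 <- R3 - (1)*R2:  [  0   0  -1 ]
Upper-triangular form:
[ 1   -2  -1 ]
[ 0  -17   0 ]
[ 0    0  -1 ]
det(A) = (-1)^0 * (1) * (-17) * (-1) = 17  (0 row swaps -> sign +1)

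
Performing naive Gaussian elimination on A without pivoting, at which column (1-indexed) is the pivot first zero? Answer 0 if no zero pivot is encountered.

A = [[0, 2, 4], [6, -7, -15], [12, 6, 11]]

first zero-pivot column = 1

Naive forward elimination:
Pivot entry (1,1) is zero but row 2 has 6 in column 1 -> naive elimination stops; a row interchange (e.g. R1 <-> R2) would be required here.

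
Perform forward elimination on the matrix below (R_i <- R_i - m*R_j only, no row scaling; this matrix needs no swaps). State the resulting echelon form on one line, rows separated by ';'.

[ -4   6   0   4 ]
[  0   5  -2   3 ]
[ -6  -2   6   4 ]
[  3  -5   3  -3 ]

REF = [-4 6 0 4; 0 5 -2 3; 0 0 8/5 23/5; 0 0 0 -31/4]

Forward elimination:
R3 <- R3 - (3/2)*R1:  [   0  -11    6   -2 ]
R4 <- R4 - (-3/4)*R1:  [    0  -1/2     3     0 ]
R3 <- R3 - (-11/5)*R2:  [    0     0   8/5  23/5 ]
R4 <- R4 - (-1/10)*R2:  [    0     0  14/5  3/10 ]
R4 <- R4 - (7/4)*R3:  [     0      0      0  -31/4 ]
Row echelon form:
[ -4  6    0      4 ]
[  0  5   -2      3 ]
[  0  0  8/5   23/5 ]
[  0  0    0  -31/4 ]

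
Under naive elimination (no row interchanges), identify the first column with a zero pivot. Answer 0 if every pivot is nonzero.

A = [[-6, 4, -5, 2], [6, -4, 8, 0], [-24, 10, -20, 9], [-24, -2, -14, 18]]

Naive forward elimination:
R2 <- R2 - (-1)*R1:  [ 0  0  3  2 ]
R3 <- R3 - (4)*R1:  [  0  -6   0   1 ]
R4 <- R4 - (4)*R1:  [   0  -18    6   10 ]
Matrix at this point:
[ -6    4  -5   2 ]
[  0    0   3   2 ]
[  0   -6   0   1 ]
[  0  -18   6  10 ]
Pivot entry (2,2) is zero but row 3 has -6 in column 2 -> naive elimination stops; a row interchange (e.g. R2 <-> R3) would be required here.

first zero-pivot column = 2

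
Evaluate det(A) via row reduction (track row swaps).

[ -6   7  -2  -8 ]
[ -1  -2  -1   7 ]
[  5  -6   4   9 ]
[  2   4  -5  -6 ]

det(A) = 612

Forward elimination:
R2 <- R2 - (1/6)*R1:  [     0  -19/6   -2/3   25/3 ]
R3 <- R3 - (-5/6)*R1:  [    0  -1/6   7/3   7/3 ]
R4 <- R4 - (-1/3)*R1:  [     0   19/3  -17/3  -26/3 ]
R3 <- R3 - (1/19)*R2:  [     0      0  45/19  36/19 ]
R4 <- R4 - (-2)*R2:  [  0   0  -7   8 ]
R4 <- R4 - (-133/45)*R3:  [    0     0     0  68/5 ]
Upper-triangular form:
[ -6      7     -2     -8 ]
[  0  -19/6   -2/3   25/3 ]
[  0      0  45/19  36/19 ]
[  0      0      0   68/5 ]
det(A) = (-1)^0 * (-6) * (-19/6) * (45/19) * (68/5) = 612  (0 row swaps -> sign +1)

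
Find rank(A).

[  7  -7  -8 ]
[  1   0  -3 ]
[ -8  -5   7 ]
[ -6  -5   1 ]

Row reduction:
R2 <- R2 - (1/7)*R1:  [     0      1  -13/7 ]
R3 <- R3 - (-8/7)*R1:  [     0    -13  -15/7 ]
R4 <- R4 - (-6/7)*R1:  [     0    -11  -41/7 ]
R3 <- R3 - (-13)*R2:  [      0       0  -184/7 ]
R4 <- R4 - (-11)*R2:  [      0       0  -184/7 ]
R4 <- R4 - (1)*R3:  [ 0  0  0 ]
Row echelon form:
[ 7  -7      -8 ]
[ 0   1   -13/7 ]
[ 0   0  -184/7 ]
[ 0   0       0 ]
Nonzero rows / pivot columns: 3

rank(A) = 3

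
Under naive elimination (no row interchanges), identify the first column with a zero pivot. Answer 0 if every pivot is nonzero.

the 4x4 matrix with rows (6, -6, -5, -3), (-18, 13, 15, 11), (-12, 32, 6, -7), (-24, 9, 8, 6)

first zero-pivot column = 0

Naive forward elimination:
R2 <- R2 - (-3)*R1:  [  0  -5   0   2 ]
R3 <- R3 - (-2)*R1:  [   0   20   -4  -13 ]
R4 <- R4 - (-4)*R1:  [   0  -15  -12   -6 ]
R3 <- R3 - (-4)*R2:  [  0   0  -4  -5 ]
R4 <- R4 - (3)*R2:  [   0    0  -12  -12 ]
R4 <- R4 - (3)*R3:  [ 0  0  0  3 ]
All pivots nonzero; naive elimination completes without hitting a zero pivot.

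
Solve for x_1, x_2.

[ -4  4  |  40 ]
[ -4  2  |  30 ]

Forward elimination on [A|b]:
R2 <- R2 - (1)*R1:  [   0   -2  -10 ]
Row echelon form:
[ -4   4  |   40 ]
[  0  -2  |  -10 ]
Back-substitution:
x_2 = (-10) / -2 = 5
x_1 = (40 - (4)*(5)) / -4 = -5

(-5, 5)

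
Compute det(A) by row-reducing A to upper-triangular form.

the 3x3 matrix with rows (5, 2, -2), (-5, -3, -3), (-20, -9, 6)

det(A) = -15

Forward elimination:
R2 <- R2 - (-1)*R1:  [  0  -1  -5 ]
R3 <- R3 - (-4)*R1:  [  0  -1  -2 ]
R3 <- R3 - (1)*R2:  [ 0  0  3 ]
Upper-triangular form:
[ 5   2  -2 ]
[ 0  -1  -5 ]
[ 0   0   3 ]
det(A) = (-1)^0 * (5) * (-1) * (3) = -15  (0 row swaps -> sign +1)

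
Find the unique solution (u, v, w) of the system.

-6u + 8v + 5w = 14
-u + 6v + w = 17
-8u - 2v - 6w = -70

(5, 3, 4)

Forward elimination on [A|b]:
R2 <- R2 - (1/6)*R1:  [    0  14/3   1/6  44/3 ]
R3 <- R3 - (4/3)*R1:  [      0   -38/3   -38/3  -266/3 ]
R3 <- R3 - (-19/7)*R2:  [       0        0  -171/14   -342/7 ]
Row echelon form:
[ -6     8        5  |      14 ]
[  0  14/3      1/6  |    44/3 ]
[  0     0  -171/14  |  -342/7 ]
Back-substitution:
w = (-342/7) / (-171/14) = 4
v = (44/3 - (1/6)*(4)) / (14/3) = 3
u = (14 - (8)*(3) - (5)*(4)) / -6 = 5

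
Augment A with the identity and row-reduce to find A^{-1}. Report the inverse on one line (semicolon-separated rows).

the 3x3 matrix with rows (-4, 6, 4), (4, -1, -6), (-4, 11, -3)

inverse = [69/100 31/50 -8/25; 9/25 7/25 -2/25; 2/5 1/5 -1/5]

Gauss-Jordan on [A | I]:
R1 <- (1/-4)*R1:  [    1  -3/2    -1  |  -1/4     0     0 ]
R2 <- R2 - (4)*R1:  [  0   5  -2  |   1   1   0 ]
R3 <- R3 - (-4)*R1:  [  0   5  -7  |  -1   0   1 ]
R2 <- (1/5)*R2:  [    0     1  -2/5  |   1/5   1/5     0 ]
R1 <- R1 - (-3/2)*R2:  [    1     0  -8/5  |  1/20  3/10     0 ]
R3 <- R3 - (5)*R2:  [  0   0  -5  |  -2  -1   1 ]
R3 <- (1/-5)*R3:  [    0     0     1  |   2/5   1/5  -1/5 ]
R1 <- R1 - (-8/5)*R3:  [      1       0       0  |  69/100   31/50   -8/25 ]
R2 <- R2 - (-2/5)*R3:  [     0      1      0  |   9/25   7/25  -2/25 ]
Right block of [I | A^{-1}] is the inverse:
[ 69/100  31/50  -8/25 ]
[   9/25   7/25  -2/25 ]
[    2/5    1/5   -1/5 ]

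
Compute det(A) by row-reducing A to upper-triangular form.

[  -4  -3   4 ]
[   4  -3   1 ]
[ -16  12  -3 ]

Forward elimination:
R2 <- R2 - (-1)*R1:  [  0  -6   5 ]
R3 <- R3 - (4)*R1:  [   0   24  -19 ]
R3 <- R3 - (-4)*R2:  [ 0  0  1 ]
Upper-triangular form:
[ -4  -3  4 ]
[  0  -6  5 ]
[  0   0  1 ]
det(A) = (-1)^0 * (-4) * (-6) * (1) = 24  (0 row swaps -> sign +1)

det(A) = 24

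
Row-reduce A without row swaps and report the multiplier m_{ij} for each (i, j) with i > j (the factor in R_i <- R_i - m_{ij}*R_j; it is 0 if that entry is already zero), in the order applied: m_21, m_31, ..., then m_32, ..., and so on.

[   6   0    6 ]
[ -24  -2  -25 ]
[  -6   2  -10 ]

Forward elimination:
R2 <- R2 - (-4)*R1:  [  0  -2  -1 ]
R3 <- R3 - (-1)*R1:  [  0   2  -4 ]
R3 <- R3 - (-1)*R2:  [  0   0  -5 ]
Multipliers (in order of application): m_{21} = -4, m_{31} = -1, m_{32} = -1

multipliers: -4, -1, -1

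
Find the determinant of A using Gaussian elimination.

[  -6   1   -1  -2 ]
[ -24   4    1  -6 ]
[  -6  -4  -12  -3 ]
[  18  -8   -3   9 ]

Forward elimination:
R2 <- R2 - (4)*R1:  [ 0  0  5  2 ]
R3 <- R3 - (1)*R1:  [   0   -5  -11   -1 ]
R4 <- R4 - (-3)*R1:  [  0  -5  -6   3 ]
R2 <-> R3   (pivot in column 2 was zero)
[ -6   1   -1  -2 ]
[  0  -5  -11  -1 ]
[  0   0    5   2 ]
[  0  -5   -6   3 ]
R4 <- R4 - (1)*R2:  [ 0  0  5  4 ]
R4 <- R4 - (1)*R3:  [ 0  0  0  2 ]
Upper-triangular form:
[ -6   1   -1  -2 ]
[  0  -5  -11  -1 ]
[  0   0    5   2 ]
[  0   0    0   2 ]
det(A) = (-1)^1 * (-6) * (-5) * (5) * (2) = -300  (1 row swap -> sign -1)

det(A) = -300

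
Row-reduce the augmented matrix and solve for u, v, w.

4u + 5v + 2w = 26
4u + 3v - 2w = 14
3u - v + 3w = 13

Forward elimination on [A|b]:
R2 <- R2 - (1)*R1:  [   0   -2   -4  -12 ]
R3 <- R3 - (3/4)*R1:  [     0  -19/4    3/2  -13/2 ]
R3 <- R3 - (19/8)*R2:  [  0   0  11  22 ]
Row echelon form:
[ 4   5   2  |   26 ]
[ 0  -2  -4  |  -12 ]
[ 0   0  11  |   22 ]
Back-substitution:
w = (22) / 11 = 2
v = (-12 - (-4)*(2)) / -2 = 2
u = (26 - (5)*(2) - (2)*(2)) / 4 = 3

(3, 2, 2)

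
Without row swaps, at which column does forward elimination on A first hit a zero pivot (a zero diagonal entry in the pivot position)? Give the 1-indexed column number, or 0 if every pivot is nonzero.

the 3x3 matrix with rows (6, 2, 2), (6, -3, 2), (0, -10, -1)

first zero-pivot column = 0

Naive forward elimination:
R2 <- R2 - (1)*R1:  [  0  -5   0 ]
R3 <- R3 - (2)*R2:  [  0   0  -1 ]
All pivots nonzero; naive elimination completes without hitting a zero pivot.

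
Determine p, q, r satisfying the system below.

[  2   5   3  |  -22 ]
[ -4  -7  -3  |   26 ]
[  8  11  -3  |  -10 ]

(0, -2, -4)

Forward elimination on [A|b]:
R2 <- R2 - (-2)*R1:  [   0    3    3  -18 ]
R3 <- R3 - (4)*R1:  [   0   -9  -15   78 ]
R3 <- R3 - (-3)*R2:  [  0   0  -6  24 ]
Row echelon form:
[ 2  5   3  |  -22 ]
[ 0  3   3  |  -18 ]
[ 0  0  -6  |   24 ]
Back-substitution:
r = (24) / -6 = -4
q = (-18 - (3)*(-4)) / 3 = -2
p = (-22 - (5)*(-2) - (3)*(-4)) / 2 = 0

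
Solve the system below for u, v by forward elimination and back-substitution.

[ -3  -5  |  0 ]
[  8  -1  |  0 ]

(0, 0)

Forward elimination on [A|b]:
R2 <- R2 - (-8/3)*R1:  [     0  -43/3      0 ]
Row echelon form:
[ -3     -5  |  0 ]
[  0  -43/3  |  0 ]
Back-substitution:
v = (0) / (-43/3) = 0
u = (0 - (-5)*(0)) / -3 = 0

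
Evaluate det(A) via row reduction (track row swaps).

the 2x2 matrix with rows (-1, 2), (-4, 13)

Forward elimination:
R2 <- R2 - (4)*R1:  [ 0  5 ]
Upper-triangular form:
[ -1  2 ]
[  0  5 ]
det(A) = (-1)^0 * (-1) * (5) = -5  (0 row swaps -> sign +1)

det(A) = -5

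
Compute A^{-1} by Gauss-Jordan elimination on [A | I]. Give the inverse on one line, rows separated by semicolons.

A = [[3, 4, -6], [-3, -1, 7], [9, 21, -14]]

inverse = [-133/9 -70/9 22/9; 7/3 4/3 -1/3; -6 -3 1]

Gauss-Jordan on [A | I]:
R1 <- (1/3)*R1:  [   1  4/3   -2  |  1/3    0    0 ]
R2 <- R2 - (-3)*R1:  [ 0  3  1  |  1  1  0 ]
R3 <- R3 - (9)*R1:  [  0   9   4  |  -3   0   1 ]
R2 <- (1/3)*R2:  [   0    1  1/3  |  1/3  1/3    0 ]
R1 <- R1 - (4/3)*R2:  [     1      0  -22/9  |   -1/9   -4/9      0 ]
R3 <- R3 - (9)*R2:  [  0   0   1  |  -6  -3   1 ]
R1 <- R1 - (-22/9)*R3:  [      1       0       0  |  -133/9   -70/9    22/9 ]
R2 <- R2 - (1/3)*R3:  [    0     1     0  |   7/3   4/3  -1/3 ]
Right block of [I | A^{-1}] is the inverse:
[ -133/9  -70/9  22/9 ]
[    7/3    4/3  -1/3 ]
[     -6     -3     1 ]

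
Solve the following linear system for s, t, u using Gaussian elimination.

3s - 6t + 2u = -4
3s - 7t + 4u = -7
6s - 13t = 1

Forward elimination on [A|b]:
R2 <- R2 - (1)*R1:  [  0  -1   2  -3 ]
R3 <- R3 - (2)*R1:  [  0  -1  -4   9 ]
R3 <- R3 - (1)*R2:  [  0   0  -6  12 ]
Row echelon form:
[ 3  -6   2  |  -4 ]
[ 0  -1   2  |  -3 ]
[ 0   0  -6  |  12 ]
Back-substitution:
u = (12) / -6 = -2
t = (-3 - (2)*(-2)) / -1 = -1
s = (-4 - (-6)*(-1) - (2)*(-2)) / 3 = -2

(-2, -1, -2)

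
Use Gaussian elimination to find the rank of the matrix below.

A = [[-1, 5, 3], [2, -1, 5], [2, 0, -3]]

Row reduction:
R2 <- R2 - (-2)*R1:  [  0   9  11 ]
R3 <- R3 - (-2)*R1:  [  0  10   3 ]
R3 <- R3 - (10/9)*R2:  [     0      0  -83/9 ]
Row echelon form:
[ -1  5      3 ]
[  0  9     11 ]
[  0  0  -83/9 ]
Nonzero rows / pivot columns: 3

rank(A) = 3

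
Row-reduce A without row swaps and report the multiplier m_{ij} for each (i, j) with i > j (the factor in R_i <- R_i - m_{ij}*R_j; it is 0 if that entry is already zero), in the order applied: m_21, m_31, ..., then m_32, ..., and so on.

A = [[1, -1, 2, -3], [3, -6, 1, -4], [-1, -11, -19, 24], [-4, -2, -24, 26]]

multipliers: 3, -1, -4, 4, 2, -2

Forward elimination:
R2 <- R2 - (3)*R1:  [  0  -3  -5   5 ]
R3 <- R3 - (-1)*R1:  [   0  -12  -17   21 ]
R4 <- R4 - (-4)*R1:  [   0   -6  -16   14 ]
R3 <- R3 - (4)*R2:  [ 0  0  3  1 ]
R4 <- R4 - (2)*R2:  [  0   0  -6   4 ]
R4 <- R4 - (-2)*R3:  [ 0  0  0  6 ]
Multipliers (in order of application): m_{21} = 3, m_{31} = -1, m_{41} = -4, m_{32} = 4, m_{42} = 2, m_{43} = -2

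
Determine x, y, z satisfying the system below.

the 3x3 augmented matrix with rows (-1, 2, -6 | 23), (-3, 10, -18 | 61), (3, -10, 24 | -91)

(3, -2, -5)

Forward elimination on [A|b]:
R2 <- R2 - (3)*R1:  [  0   4   0  -8 ]
R3 <- R3 - (-3)*R1:  [   0   -4    6  -22 ]
R3 <- R3 - (-1)*R2:  [   0    0    6  -30 ]
Row echelon form:
[ -1  2  -6  |   23 ]
[  0  4   0  |   -8 ]
[  0  0   6  |  -30 ]
Back-substitution:
z = (-30) / 6 = -5
y = (-8) / 4 = -2
x = (23 - (2)*(-2) - (-6)*(-5)) / -1 = 3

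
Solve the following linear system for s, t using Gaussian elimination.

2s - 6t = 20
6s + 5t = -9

Forward elimination on [A|b]:
R2 <- R2 - (3)*R1:  [   0   23  -69 ]
Row echelon form:
[ 2  -6  |   20 ]
[ 0  23  |  -69 ]
Back-substitution:
t = (-69) / 23 = -3
s = (20 - (-6)*(-3)) / 2 = 1

(1, -3)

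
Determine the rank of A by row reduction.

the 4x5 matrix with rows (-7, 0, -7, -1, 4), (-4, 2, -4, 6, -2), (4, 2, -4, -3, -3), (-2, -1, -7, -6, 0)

rank(A) = 4

Row reduction:
R2 <- R2 - (4/7)*R1:  [     0      2      0   46/7  -30/7 ]
R3 <- R3 - (-4/7)*R1:  [     0      2     -8  -25/7   -5/7 ]
R4 <- R4 - (2/7)*R1:  [     0     -1     -5  -40/7   -8/7 ]
R3 <- R3 - (1)*R2:  [     0      0     -8  -71/7   25/7 ]
R4 <- R4 - (-1/2)*R2:  [     0      0     -5  -17/7  -23/7 ]
R4 <- R4 - (5/8)*R3:  [       0        0        0   219/56  -309/56 ]
Row echelon form:
[ -7  0  -7      -1        4 ]
[  0  2   0    46/7    -30/7 ]
[  0  0  -8   -71/7     25/7 ]
[  0  0   0  219/56  -309/56 ]
Nonzero rows / pivot columns: 4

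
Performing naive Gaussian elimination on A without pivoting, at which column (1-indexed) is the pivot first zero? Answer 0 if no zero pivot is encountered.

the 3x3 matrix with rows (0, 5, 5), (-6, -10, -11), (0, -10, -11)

Naive forward elimination:
Pivot entry (1,1) is zero but row 2 has -6 in column 1 -> naive elimination stops; a row interchange (e.g. R1 <-> R2) would be required here.

first zero-pivot column = 1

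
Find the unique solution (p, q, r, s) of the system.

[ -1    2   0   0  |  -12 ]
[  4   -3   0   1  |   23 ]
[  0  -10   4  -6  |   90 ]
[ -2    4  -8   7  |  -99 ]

Forward elimination on [A|b]:
R2 <- R2 - (-4)*R1:  [   0    5    0    1  -25 ]
R4 <- R4 - (2)*R1:  [   0    0   -8    7  -75 ]
R3 <- R3 - (-2)*R2:  [  0   0   4  -4  40 ]
R4 <- R4 - (-2)*R3:  [  0   0   0  -1   5 ]
Row echelon form:
[ -1  2  0   0  |  -12 ]
[  0  5  0   1  |  -25 ]
[  0  0  4  -4  |   40 ]
[  0  0  0  -1  |    5 ]
Back-substitution:
s = (5) / -1 = -5
r = (40 - (-4)*(-5)) / 4 = 5
q = (-25 - (1)*(-5)) / 5 = -4
p = (-12 - (2)*(-4)) / -1 = 4

(4, -4, 5, -5)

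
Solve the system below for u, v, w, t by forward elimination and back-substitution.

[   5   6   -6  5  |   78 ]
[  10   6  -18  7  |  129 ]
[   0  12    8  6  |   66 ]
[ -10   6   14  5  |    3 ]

Forward elimination on [A|b]:
R2 <- R2 - (2)*R1:  [   0   -6   -6   -3  -27 ]
R4 <- R4 - (-2)*R1:  [   0   18    2   15  159 ]
R3 <- R3 - (-2)*R2:  [  0   0  -4   0  12 ]
R4 <- R4 - (-3)*R2:  [   0    0  -16    6   78 ]
R4 <- R4 - (4)*R3:  [  0   0   0   6  30 ]
Row echelon form:
[ 5   6  -6   5  |   78 ]
[ 0  -6  -6  -3  |  -27 ]
[ 0   0  -4   0  |   12 ]
[ 0   0   0   6  |   30 ]
Back-substitution:
t = (30) / 6 = 5
w = (12) / -4 = -3
v = (-27 - (-6)*(-3) - (-3)*(5)) / -6 = 5
u = (78 - (6)*(5) - (-6)*(-3) - (5)*(5)) / 5 = 1

(1, 5, -3, 5)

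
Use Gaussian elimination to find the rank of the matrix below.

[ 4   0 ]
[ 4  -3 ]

Row reduction:
R2 <- R2 - (1)*R1:  [  0  -3 ]
Row echelon form:
[ 4   0 ]
[ 0  -3 ]
Nonzero rows / pivot columns: 2

rank(A) = 2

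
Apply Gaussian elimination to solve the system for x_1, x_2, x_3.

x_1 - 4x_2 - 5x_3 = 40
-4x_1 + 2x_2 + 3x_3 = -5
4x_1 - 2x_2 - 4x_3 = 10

(-5, -5, -5)

Forward elimination on [A|b]:
R2 <- R2 - (-4)*R1:  [   0  -14  -17  155 ]
R3 <- R3 - (4)*R1:  [    0    14    16  -150 ]
R3 <- R3 - (-1)*R2:  [  0   0  -1   5 ]
Row echelon form:
[ 1   -4   -5  |   40 ]
[ 0  -14  -17  |  155 ]
[ 0    0   -1  |    5 ]
Back-substitution:
x_3 = (5) / -1 = -5
x_2 = (155 - (-17)*(-5)) / -14 = -5
x_1 = (40 - (-4)*(-5) - (-5)*(-5)) / 1 = -5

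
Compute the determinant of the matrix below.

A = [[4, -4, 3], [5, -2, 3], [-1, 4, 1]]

Forward elimination:
R2 <- R2 - (5/4)*R1:  [    0     3  -3/4 ]
R3 <- R3 - (-1/4)*R1:  [   0    3  7/4 ]
R3 <- R3 - (1)*R2:  [   0    0  5/2 ]
Upper-triangular form:
[ 4  -4     3 ]
[ 0   3  -3/4 ]
[ 0   0   5/2 ]
det(A) = (-1)^0 * (4) * (3) * (5/2) = 30  (0 row swaps -> sign +1)

det(A) = 30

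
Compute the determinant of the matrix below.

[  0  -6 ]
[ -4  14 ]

Forward elimination:
R1 <-> R2   (pivot in column 1 was zero)
[ -4  14 ]
[  0  -6 ]
Upper-triangular form:
[ -4  14 ]
[  0  -6 ]
det(A) = (-1)^1 * (-4) * (-6) = -24  (1 row swap -> sign -1)

det(A) = -24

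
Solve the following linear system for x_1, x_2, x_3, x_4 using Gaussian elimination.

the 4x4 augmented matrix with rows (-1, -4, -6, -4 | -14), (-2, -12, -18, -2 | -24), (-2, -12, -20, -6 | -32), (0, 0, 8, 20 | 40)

Forward elimination on [A|b]:
R2 <- R2 - (2)*R1:  [  0  -4  -6   6   4 ]
R3 <- R3 - (2)*R1:  [  0  -4  -8   2  -4 ]
R3 <- R3 - (1)*R2:  [  0   0  -2  -4  -8 ]
R4 <- R4 - (-4)*R3:  [ 0  0  0  4  8 ]
Row echelon form:
[ -1  -4  -6  -4  |  -14 ]
[  0  -4  -6   6  |    4 ]
[  0   0  -2  -4  |   -8 ]
[  0   0   0   4  |    8 ]
Back-substitution:
x_4 = (8) / 4 = 2
x_3 = (-8 - (-4)*(2)) / -2 = 0
x_2 = (4 - (-6)*(0) - (6)*(2)) / -4 = 2
x_1 = (-14 - (-4)*(2) - (-6)*(0) - (-4)*(2)) / -1 = -2

(-2, 2, 0, 2)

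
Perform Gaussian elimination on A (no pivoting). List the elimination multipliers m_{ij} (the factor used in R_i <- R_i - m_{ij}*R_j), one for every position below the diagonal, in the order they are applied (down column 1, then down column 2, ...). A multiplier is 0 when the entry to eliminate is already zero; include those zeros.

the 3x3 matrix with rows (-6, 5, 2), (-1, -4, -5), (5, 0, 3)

Forward elimination:
R2 <- R2 - (1/6)*R1:  [     0  -29/6  -16/3 ]
R3 <- R3 - (-5/6)*R1:  [    0  25/6  14/3 ]
R3 <- R3 - (-25/29)*R2:  [    0     0  2/29 ]
Multipliers (in order of application): m_{21} = 1/6, m_{31} = -5/6, m_{32} = -25/29

multipliers: 1/6, -5/6, -25/29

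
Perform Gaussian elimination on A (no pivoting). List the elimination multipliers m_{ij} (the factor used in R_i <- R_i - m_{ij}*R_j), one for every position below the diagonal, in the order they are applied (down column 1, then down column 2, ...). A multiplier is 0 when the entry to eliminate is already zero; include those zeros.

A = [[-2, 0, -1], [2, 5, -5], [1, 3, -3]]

Forward elimination:
R2 <- R2 - (-1)*R1:  [  0   5  -6 ]
R3 <- R3 - (-1/2)*R1:  [    0     3  -7/2 ]
R3 <- R3 - (3/5)*R2:  [    0     0  1/10 ]
Multipliers (in order of application): m_{21} = -1, m_{31} = -1/2, m_{32} = 3/5

multipliers: -1, -1/2, 3/5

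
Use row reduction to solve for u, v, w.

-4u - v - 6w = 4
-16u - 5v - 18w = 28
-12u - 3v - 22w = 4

(-4, 0, 2)

Forward elimination on [A|b]:
R2 <- R2 - (4)*R1:  [  0  -1   6  12 ]
R3 <- R3 - (3)*R1:  [  0   0  -4  -8 ]
Row echelon form:
[ -4  -1  -6  |   4 ]
[  0  -1   6  |  12 ]
[  0   0  -4  |  -8 ]
Back-substitution:
w = (-8) / -4 = 2
v = (12 - (6)*(2)) / -1 = 0
u = (4 - (-1)*(0) - (-6)*(2)) / -4 = -4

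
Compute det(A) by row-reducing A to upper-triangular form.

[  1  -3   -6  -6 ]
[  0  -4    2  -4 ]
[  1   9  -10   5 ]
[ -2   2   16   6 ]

Forward elimination:
R3 <- R3 - (1)*R1:  [  0  12  -4  11 ]
R4 <- R4 - (-2)*R1:  [  0  -4   4  -6 ]
R3 <- R3 - (-3)*R2:  [  0   0   2  -1 ]
R4 <- R4 - (1)*R2:  [  0   0   2  -2 ]
R4 <- R4 - (1)*R3:  [  0   0   0  -1 ]
Upper-triangular form:
[ 1  -3  -6  -6 ]
[ 0  -4   2  -4 ]
[ 0   0   2  -1 ]
[ 0   0   0  -1 ]
det(A) = (-1)^0 * (1) * (-4) * (2) * (-1) = 8  (0 row swaps -> sign +1)

det(A) = 8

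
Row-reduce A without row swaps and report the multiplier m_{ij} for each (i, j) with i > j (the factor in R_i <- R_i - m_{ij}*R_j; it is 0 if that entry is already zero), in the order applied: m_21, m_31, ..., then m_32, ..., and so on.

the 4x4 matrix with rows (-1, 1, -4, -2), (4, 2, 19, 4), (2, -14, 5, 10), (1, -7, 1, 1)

multipliers: -4, -2, -1, -2, -1, 0

Forward elimination:
R2 <- R2 - (-4)*R1:  [  0   6   3  -4 ]
R3 <- R3 - (-2)*R1:  [   0  -12   -3    6 ]
R4 <- R4 - (-1)*R1:  [  0  -6  -3  -1 ]
R3 <- R3 - (-2)*R2:  [  0   0   3  -2 ]
R4 <- R4 - (-1)*R2:  [  0   0   0  -5 ]
R4: entry in column 3 is already 0 -> m_{43} = 0 (no row operation needed)
Multipliers (in order of application): m_{21} = -4, m_{31} = -2, m_{41} = -1, m_{32} = -2, m_{42} = -1, m_{43} = 0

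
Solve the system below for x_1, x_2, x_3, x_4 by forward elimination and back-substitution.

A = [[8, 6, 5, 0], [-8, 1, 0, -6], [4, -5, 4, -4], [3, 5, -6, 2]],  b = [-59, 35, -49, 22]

(-5, 1, -5, 1)

Forward elimination on [A|b]:
R2 <- R2 - (-1)*R1:  [   0    7    5   -6  -24 ]
R3 <- R3 - (1/2)*R1:  [     0     -8    3/2     -4  -39/2 ]
R4 <- R4 - (3/8)*R1:  [     0   11/4  -63/8      2  353/8 ]
R3 <- R3 - (-8/7)*R2:  [       0        0   101/14    -76/7  -657/14 ]
R4 <- R4 - (11/28)*R2:  [       0        0  -551/56    61/14  2999/56 ]
R4 <- R4 - (-551/404)*R3:  [         0          0          0  -2111/202  -2111/202 ]
Row echelon form:
[ 8  6       5          0  |        -59 ]
[ 0  7       5         -6  |        -24 ]
[ 0  0  101/14      -76/7  |    -657/14 ]
[ 0  0       0  -2111/202  |  -2111/202 ]
Back-substitution:
x_4 = (-2111/202) / (-2111/202) = 1
x_3 = (-657/14 - (-76/7)*(1)) / (101/14) = -5
x_2 = (-24 - (5)*(-5) - (-6)*(1)) / 7 = 1
x_1 = (-59 - (6)*(1) - (5)*(-5)) / 8 = -5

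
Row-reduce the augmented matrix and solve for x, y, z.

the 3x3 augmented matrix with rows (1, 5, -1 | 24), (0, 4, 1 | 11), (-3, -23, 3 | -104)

(-1, 4, -5)

Forward elimination on [A|b]:
R3 <- R3 - (-3)*R1:  [   0   -8    0  -32 ]
R3 <- R3 - (-2)*R2:  [   0    0    2  -10 ]
Row echelon form:
[ 1  5  -1  |   24 ]
[ 0  4   1  |   11 ]
[ 0  0   2  |  -10 ]
Back-substitution:
z = (-10) / 2 = -5
y = (11 - (1)*(-5)) / 4 = 4
x = (24 - (5)*(4) - (-1)*(-5)) / 1 = -1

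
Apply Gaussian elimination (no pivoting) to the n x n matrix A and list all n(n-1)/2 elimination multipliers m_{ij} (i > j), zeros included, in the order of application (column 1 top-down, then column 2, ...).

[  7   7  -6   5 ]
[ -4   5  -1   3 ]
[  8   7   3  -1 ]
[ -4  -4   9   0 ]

multipliers: -4/7, 8/7, -4/7, -1/9, 0, 351/590

Forward elimination:
R2 <- R2 - (-4/7)*R1:  [     0      9  -31/7   41/7 ]
R3 <- R3 - (8/7)*R1:  [     0     -1   69/7  -47/7 ]
R4 <- R4 - (-4/7)*R1:  [    0     0  39/7  20/7 ]
R3 <- R3 - (-1/9)*R2:  [       0        0   590/63  -382/63 ]
R4: entry in column 2 is already 0 -> m_{42} = 0 (no row operation needed)
R4 <- R4 - (351/590)*R3:  [        0         0         0  1907/295 ]
Multipliers (in order of application): m_{21} = -4/7, m_{31} = 8/7, m_{41} = -4/7, m_{32} = -1/9, m_{42} = 0, m_{43} = 351/590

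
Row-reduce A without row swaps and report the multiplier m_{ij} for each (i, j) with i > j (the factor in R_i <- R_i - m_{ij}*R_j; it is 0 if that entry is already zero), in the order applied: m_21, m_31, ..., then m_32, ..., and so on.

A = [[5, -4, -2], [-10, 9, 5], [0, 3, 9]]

Forward elimination:
R2 <- R2 - (-2)*R1:  [ 0  1  1 ]
R3: entry in column 1 is already 0 -> m_{31} = 0 (no row operation needed)
R3 <- R3 - (3)*R2:  [ 0  0  6 ]
Multipliers (in order of application): m_{21} = -2, m_{31} = 0, m_{32} = 3

multipliers: -2, 0, 3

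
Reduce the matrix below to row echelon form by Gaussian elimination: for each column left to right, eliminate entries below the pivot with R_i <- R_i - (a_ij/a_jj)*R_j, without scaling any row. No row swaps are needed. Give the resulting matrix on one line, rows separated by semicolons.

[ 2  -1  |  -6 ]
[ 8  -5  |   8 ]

REF = [2 -1 -6; 0 -1 32]

Forward elimination:
R2 <- R2 - (4)*R1:  [  0  -1  32 ]
Row echelon form:
[ 2  -1  |  -6 ]
[ 0  -1  |  32 ]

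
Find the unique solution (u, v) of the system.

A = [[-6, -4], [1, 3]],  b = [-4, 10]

(-2, 4)

Forward elimination on [A|b]:
R2 <- R2 - (-1/6)*R1:  [    0   7/3  28/3 ]
Row echelon form:
[ -6   -4  |    -4 ]
[  0  7/3  |  28/3 ]
Back-substitution:
v = (28/3) / (7/3) = 4
u = (-4 - (-4)*(4)) / -6 = -2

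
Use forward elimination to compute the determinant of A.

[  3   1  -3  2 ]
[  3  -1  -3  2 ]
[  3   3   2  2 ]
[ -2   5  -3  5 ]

det(A) = -190

Forward elimination:
R2 <- R2 - (1)*R1:  [  0  -2   0   0 ]
R3 <- R3 - (1)*R1:  [ 0  2  5  0 ]
R4 <- R4 - (-2/3)*R1:  [    0  17/3    -5  19/3 ]
R3 <- R3 - (-1)*R2:  [ 0  0  5  0 ]
R4 <- R4 - (-17/6)*R2:  [    0     0    -5  19/3 ]
R4 <- R4 - (-1)*R3:  [    0     0     0  19/3 ]
Upper-triangular form:
[ 3   1  -3     2 ]
[ 0  -2   0     0 ]
[ 0   0   5     0 ]
[ 0   0   0  19/3 ]
det(A) = (-1)^0 * (3) * (-2) * (5) * (19/3) = -190  (0 row swaps -> sign +1)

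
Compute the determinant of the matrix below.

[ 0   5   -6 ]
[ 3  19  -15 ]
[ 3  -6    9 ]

det(A) = 90

Forward elimination:
R1 <-> R2   (pivot in column 1 was zero)
[ 3  19  -15 ]
[ 0   5   -6 ]
[ 3  -6    9 ]
R3 <- R3 - (1)*R1:  [   0  -25   24 ]
R3 <- R3 - (-5)*R2:  [  0   0  -6 ]
Upper-triangular form:
[ 3  19  -15 ]
[ 0   5   -6 ]
[ 0   0   -6 ]
det(A) = (-1)^1 * (3) * (5) * (-6) = 90  (1 row swap -> sign -1)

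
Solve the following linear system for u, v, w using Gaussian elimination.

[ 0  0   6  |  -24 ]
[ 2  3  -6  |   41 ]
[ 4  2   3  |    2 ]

(1, 5, -4)

Forward elimination on [A|b]:
R1 <-> R2   (pivot in column 1 was zero)
[ 2  3  -6   41 ]
[ 0  0   6  -24 ]
[ 4  2   3    2 ]
R3 <- R3 - (2)*R1:  [   0   -4   15  -80 ]
R2 <-> R3   (pivot in column 2 was zero)
[ 2   3  -6   41 ]
[ 0  -4  15  -80 ]
[ 0   0   6  -24 ]
Row echelon form:
[ 2   3  -6  |   41 ]
[ 0  -4  15  |  -80 ]
[ 0   0   6  |  -24 ]
Back-substitution:
w = (-24) / 6 = -4
v = (-80 - (15)*(-4)) / -4 = 5
u = (41 - (3)*(5) - (-6)*(-4)) / 2 = 1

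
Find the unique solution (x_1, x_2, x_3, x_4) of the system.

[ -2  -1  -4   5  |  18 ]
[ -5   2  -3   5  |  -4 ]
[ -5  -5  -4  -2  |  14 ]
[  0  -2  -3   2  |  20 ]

(3, -3, -4, 1)

Forward elimination on [A|b]:
R2 <- R2 - (5/2)*R1:  [     0    9/2      7  -15/2    -49 ]
R3 <- R3 - (5/2)*R1:  [     0   -5/2      6  -29/2    -31 ]
R3 <- R3 - (-5/9)*R2:  [      0       0    89/9   -56/3  -524/9 ]
R4 <- R4 - (-4/9)*R2:  [     0      0    1/9   -4/3  -16/9 ]
R4 <- R4 - (1/89)*R3:  [       0        0        0  -100/89  -100/89 ]
Row echelon form:
[ -2   -1    -4        5  |       18 ]
[  0  9/2     7    -15/2  |      -49 ]
[  0    0  89/9    -56/3  |   -524/9 ]
[  0    0     0  -100/89  |  -100/89 ]
Back-substitution:
x_4 = (-100/89) / (-100/89) = 1
x_3 = (-524/9 - (-56/3)*(1)) / (89/9) = -4
x_2 = (-49 - (7)*(-4) - (-15/2)*(1)) / (9/2) = -3
x_1 = (18 - (-1)*(-3) - (-4)*(-4) - (5)*(1)) / -2 = 3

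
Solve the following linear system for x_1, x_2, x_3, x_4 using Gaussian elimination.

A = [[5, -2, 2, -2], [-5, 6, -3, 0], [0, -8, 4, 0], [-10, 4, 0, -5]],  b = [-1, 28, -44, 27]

Forward elimination on [A|b]:
R2 <- R2 - (-1)*R1:  [  0   4  -1  -2  27 ]
R4 <- R4 - (-2)*R1:  [  0   0   4  -9  25 ]
R3 <- R3 - (-2)*R2:  [  0   0   2  -4  10 ]
R4 <- R4 - (2)*R3:  [  0   0   0  -1   5 ]
Row echelon form:
[ 5  -2   2  -2  |  -1 ]
[ 0   4  -1  -2  |  27 ]
[ 0   0   2  -4  |  10 ]
[ 0   0   0  -1  |   5 ]
Back-substitution:
x_4 = (5) / -1 = -5
x_3 = (10 - (-4)*(-5)) / 2 = -5
x_2 = (27 - (-1)*(-5) - (-2)*(-5)) / 4 = 3
x_1 = (-1 - (-2)*(3) - (2)*(-5) - (-2)*(-5)) / 5 = 1

(1, 3, -5, -5)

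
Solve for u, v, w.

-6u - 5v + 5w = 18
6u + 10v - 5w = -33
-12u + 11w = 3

Forward elimination on [A|b]:
R2 <- R2 - (-1)*R1:  [   0    5    0  -15 ]
R3 <- R3 - (2)*R1:  [   0   10    1  -33 ]
R3 <- R3 - (2)*R2:  [  0   0   1  -3 ]
Row echelon form:
[ -6  -5  5  |   18 ]
[  0   5  0  |  -15 ]
[  0   0  1  |   -3 ]
Back-substitution:
w = (-3) / 1 = -3
v = (-15) / 5 = -3
u = (18 - (-5)*(-3) - (5)*(-3)) / -6 = -3

(-3, -3, -3)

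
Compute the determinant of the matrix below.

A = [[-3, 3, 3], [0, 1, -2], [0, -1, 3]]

det(A) = -3

Forward elimination:
R3 <- R3 - (-1)*R2:  [ 0  0  1 ]
Upper-triangular form:
[ -3  3   3 ]
[  0  1  -2 ]
[  0  0   1 ]
det(A) = (-1)^0 * (-3) * (1) * (1) = -3  (0 row swaps -> sign +1)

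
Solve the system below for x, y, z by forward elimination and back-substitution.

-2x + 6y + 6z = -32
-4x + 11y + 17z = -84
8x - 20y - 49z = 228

(4, 0, -4)

Forward elimination on [A|b]:
R2 <- R2 - (2)*R1:  [   0   -1    5  -20 ]
R3 <- R3 - (-4)*R1:  [   0    4  -25  100 ]
R3 <- R3 - (-4)*R2:  [  0   0  -5  20 ]
Row echelon form:
[ -2   6   6  |  -32 ]
[  0  -1   5  |  -20 ]
[  0   0  -5  |   20 ]
Back-substitution:
z = (20) / -5 = -4
y = (-20 - (5)*(-4)) / -1 = 0
x = (-32 - (6)*(0) - (6)*(-4)) / -2 = 4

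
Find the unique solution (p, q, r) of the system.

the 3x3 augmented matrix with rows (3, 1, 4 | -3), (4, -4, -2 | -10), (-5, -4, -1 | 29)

(-4, -3, 3)

Forward elimination on [A|b]:
R2 <- R2 - (4/3)*R1:  [     0  -16/3  -22/3     -6 ]
R3 <- R3 - (-5/3)*R1:  [    0  -7/3  17/3    24 ]
R3 <- R3 - (7/16)*R2:  [     0      0   71/8  213/8 ]
Row echelon form:
[ 3      1      4  |     -3 ]
[ 0  -16/3  -22/3  |     -6 ]
[ 0      0   71/8  |  213/8 ]
Back-substitution:
r = (213/8) / (71/8) = 3
q = (-6 - (-22/3)*(3)) / (-16/3) = -3
p = (-3 - (1)*(-3) - (4)*(3)) / 3 = -4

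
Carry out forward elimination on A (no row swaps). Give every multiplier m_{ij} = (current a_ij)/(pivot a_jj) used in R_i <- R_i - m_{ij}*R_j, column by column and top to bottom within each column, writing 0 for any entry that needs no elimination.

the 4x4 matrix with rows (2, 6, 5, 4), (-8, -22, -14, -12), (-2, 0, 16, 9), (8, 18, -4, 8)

multipliers: -4, -1, 4, 3, -3, -2

Forward elimination:
R2 <- R2 - (-4)*R1:  [ 0  2  6  4 ]
R3 <- R3 - (-1)*R1:  [  0   6  21  13 ]
R4 <- R4 - (4)*R1:  [   0   -6  -24   -8 ]
R3 <- R3 - (3)*R2:  [ 0  0  3  1 ]
R4 <- R4 - (-3)*R2:  [  0   0  -6   4 ]
R4 <- R4 - (-2)*R3:  [ 0  0  0  6 ]
Multipliers (in order of application): m_{21} = -4, m_{31} = -1, m_{41} = 4, m_{32} = 3, m_{42} = -3, m_{43} = -2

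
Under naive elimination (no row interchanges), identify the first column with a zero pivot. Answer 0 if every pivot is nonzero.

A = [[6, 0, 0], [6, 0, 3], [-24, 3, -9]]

Naive forward elimination:
R2 <- R2 - (1)*R1:  [ 0  0  3 ]
R3 <- R3 - (-4)*R1:  [  0   3  -9 ]
Matrix at this point:
[ 6  0   0 ]
[ 0  0   3 ]
[ 0  3  -9 ]
Pivot entry (2,2) is zero but row 3 has 3 in column 2 -> naive elimination stops; a row interchange (e.g. R2 <-> R3) would be required here.

first zero-pivot column = 2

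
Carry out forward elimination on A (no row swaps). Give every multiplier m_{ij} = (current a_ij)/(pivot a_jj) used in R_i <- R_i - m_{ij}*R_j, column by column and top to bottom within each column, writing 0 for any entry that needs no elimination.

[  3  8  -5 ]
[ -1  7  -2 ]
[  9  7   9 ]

multipliers: -1/3, 3, -51/29

Forward elimination:
R2 <- R2 - (-1/3)*R1:  [     0   29/3  -11/3 ]
R3 <- R3 - (3)*R1:  [   0  -17   24 ]
R3 <- R3 - (-51/29)*R2:  [      0       0  509/29 ]
Multipliers (in order of application): m_{21} = -1/3, m_{31} = 3, m_{32} = -51/29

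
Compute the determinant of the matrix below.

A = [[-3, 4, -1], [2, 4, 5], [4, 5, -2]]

Forward elimination:
R2 <- R2 - (-2/3)*R1:  [    0  20/3  13/3 ]
R3 <- R3 - (-4/3)*R1:  [     0   31/3  -10/3 ]
R3 <- R3 - (31/20)*R2:  [       0        0  -201/20 ]
Upper-triangular form:
[ -3     4       -1 ]
[  0  20/3     13/3 ]
[  0     0  -201/20 ]
det(A) = (-1)^0 * (-3) * (20/3) * (-201/20) = 201  (0 row swaps -> sign +1)

det(A) = 201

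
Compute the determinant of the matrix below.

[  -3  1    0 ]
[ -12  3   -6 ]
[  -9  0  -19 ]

Forward elimination:
R2 <- R2 - (4)*R1:  [  0  -1  -6 ]
R3 <- R3 - (3)*R1:  [   0   -3  -19 ]
R3 <- R3 - (3)*R2:  [  0   0  -1 ]
Upper-triangular form:
[ -3   1   0 ]
[  0  -1  -6 ]
[  0   0  -1 ]
det(A) = (-1)^0 * (-3) * (-1) * (-1) = -3  (0 row swaps -> sign +1)

det(A) = -3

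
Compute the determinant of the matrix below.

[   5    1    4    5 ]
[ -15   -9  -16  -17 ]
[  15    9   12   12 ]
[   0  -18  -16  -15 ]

Forward elimination:
R2 <- R2 - (-3)*R1:  [  0  -6  -4  -2 ]
R3 <- R3 - (3)*R1:  [  0   6   0  -3 ]
R3 <- R3 - (-1)*R2:  [  0   0  -4  -5 ]
R4 <- R4 - (3)*R2:  [  0   0  -4  -9 ]
R4 <- R4 - (1)*R3:  [  0   0   0  -4 ]
Upper-triangular form:
[ 5   1   4   5 ]
[ 0  -6  -4  -2 ]
[ 0   0  -4  -5 ]
[ 0   0   0  -4 ]
det(A) = (-1)^0 * (5) * (-6) * (-4) * (-4) = -480  (0 row swaps -> sign +1)

det(A) = -480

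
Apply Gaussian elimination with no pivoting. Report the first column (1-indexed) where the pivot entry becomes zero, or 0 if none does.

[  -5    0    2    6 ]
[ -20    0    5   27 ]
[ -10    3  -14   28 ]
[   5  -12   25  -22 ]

first zero-pivot column = 2

Naive forward elimination:
R2 <- R2 - (4)*R1:  [  0   0  -3   3 ]
R3 <- R3 - (2)*R1:  [   0    3  -18   16 ]
R4 <- R4 - (-1)*R1:  [   0  -12   27  -16 ]
Matrix at this point:
[ -5    0    2    6 ]
[  0    0   -3    3 ]
[  0    3  -18   16 ]
[  0  -12   27  -16 ]
Pivot entry (2,2) is zero but row 3 has 3 in column 2 -> naive elimination stops; a row interchange (e.g. R2 <-> R3) would be required here.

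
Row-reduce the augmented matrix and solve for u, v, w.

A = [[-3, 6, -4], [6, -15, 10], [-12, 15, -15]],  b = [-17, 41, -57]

Forward elimination on [A|b]:
R2 <- R2 - (-2)*R1:  [  0  -3   2   7 ]
R3 <- R3 - (4)*R1:  [  0  -9   1  11 ]
R3 <- R3 - (3)*R2:  [   0    0   -5  -10 ]
Row echelon form:
[ -3   6  -4  |  -17 ]
[  0  -3   2  |    7 ]
[  0   0  -5  |  -10 ]
Back-substitution:
w = (-10) / -5 = 2
v = (7 - (2)*(2)) / -3 = -1
u = (-17 - (6)*(-1) - (-4)*(2)) / -3 = 1

(1, -1, 2)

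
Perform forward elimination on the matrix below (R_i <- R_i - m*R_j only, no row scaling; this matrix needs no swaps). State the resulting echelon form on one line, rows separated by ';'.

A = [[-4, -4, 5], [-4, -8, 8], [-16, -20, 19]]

Forward elimination:
R2 <- R2 - (1)*R1:  [  0  -4   3 ]
R3 <- R3 - (4)*R1:  [  0  -4  -1 ]
R3 <- R3 - (1)*R2:  [  0   0  -4 ]
Row echelon form:
[ -4  -4   5 ]
[  0  -4   3 ]
[  0   0  -4 ]

REF = [-4 -4 5; 0 -4 3; 0 0 -4]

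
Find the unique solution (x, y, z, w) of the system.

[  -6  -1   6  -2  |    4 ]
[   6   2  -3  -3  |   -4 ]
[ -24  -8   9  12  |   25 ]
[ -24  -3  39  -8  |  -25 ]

Forward elimination on [A|b]:
R2 <- R2 - (-1)*R1:  [  0   1   3  -5   0 ]
R3 <- R3 - (4)*R1:  [   0   -4  -15   20    9 ]
R4 <- R4 - (4)*R1:  [   0    1   15    0  -41 ]
R3 <- R3 - (-4)*R2:  [  0   0  -3   0   9 ]
R4 <- R4 - (1)*R2:  [   0    0   12    5  -41 ]
R4 <- R4 - (-4)*R3:  [  0   0   0   5  -5 ]
Row echelon form:
[ -6  -1   6  -2  |   4 ]
[  0   1   3  -5  |   0 ]
[  0   0  -3   0  |   9 ]
[  0   0   0   5  |  -5 ]
Back-substitution:
w = (-5) / 5 = -1
z = (9) / -3 = -3
y = (0 - (3)*(-3) - (-5)*(-1)) / 1 = 4
x = (4 - (-1)*(4) - (6)*(-3) - (-2)*(-1)) / -6 = -4

(-4, 4, -3, -1)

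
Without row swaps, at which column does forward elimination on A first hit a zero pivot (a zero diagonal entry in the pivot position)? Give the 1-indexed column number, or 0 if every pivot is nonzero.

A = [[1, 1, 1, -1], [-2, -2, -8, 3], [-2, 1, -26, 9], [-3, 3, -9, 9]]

first zero-pivot column = 2

Naive forward elimination:
R2 <- R2 - (-2)*R1:  [  0   0  -6   1 ]
R3 <- R3 - (-2)*R1:  [   0    3  -24    7 ]
R4 <- R4 - (-3)*R1:  [  0   6  -6   6 ]
Matrix at this point:
[ 1  1    1  -1 ]
[ 0  0   -6   1 ]
[ 0  3  -24   7 ]
[ 0  6   -6   6 ]
Pivot entry (2,2) is zero but row 3 has 3 in column 2 -> naive elimination stops; a row interchange (e.g. R2 <-> R3) would be required here.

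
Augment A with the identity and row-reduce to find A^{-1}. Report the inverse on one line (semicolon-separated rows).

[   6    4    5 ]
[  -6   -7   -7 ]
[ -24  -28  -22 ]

Gauss-Jordan on [A | I]:
R1 <- (1/6)*R1:  [   1  2/3  5/6  |  1/6    0    0 ]
R2 <- R2 - (-6)*R1:  [  0  -3  -2  |   1   1   0 ]
R3 <- R3 - (-24)*R1:  [   0  -12   -2  |    4    0    1 ]
R2 <- (1/-3)*R2:  [    0     1   2/3  |  -1/3  -1/3     0 ]
R1 <- R1 - (2/3)*R2:  [    1     0  7/18  |  7/18   2/9     0 ]
R3 <- R3 - (-12)*R2:  [  0   0   6  |   0  -4   1 ]
R3 <- (1/6)*R3:  [    0     0     1  |     0  -2/3   1/6 ]
R1 <- R1 - (7/18)*R3:  [      1       0       0  |    7/18   13/27  -7/108 ]
R2 <- R2 - (2/3)*R3:  [    0     1     0  |  -1/3   1/9  -1/9 ]
Right block of [I | A^{-1}] is the inverse:
[ 7/18  13/27  -7/108 ]
[ -1/3    1/9    -1/9 ]
[    0   -2/3     1/6 ]

inverse = [7/18 13/27 -7/108; -1/3 1/9 -1/9; 0 -2/3 1/6]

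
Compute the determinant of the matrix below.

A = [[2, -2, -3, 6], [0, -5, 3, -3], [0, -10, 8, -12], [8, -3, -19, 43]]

Forward elimination:
R4 <- R4 - (4)*R1:  [  0   5  -7  19 ]
R3 <- R3 - (2)*R2:  [  0   0   2  -6 ]
R4 <- R4 - (-1)*R2:  [  0   0  -4  16 ]
R4 <- R4 - (-2)*R3:  [ 0  0  0  4 ]
Upper-triangular form:
[ 2  -2  -3   6 ]
[ 0  -5   3  -3 ]
[ 0   0   2  -6 ]
[ 0   0   0   4 ]
det(A) = (-1)^0 * (2) * (-5) * (2) * (4) = -80  (0 row swaps -> sign +1)

det(A) = -80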